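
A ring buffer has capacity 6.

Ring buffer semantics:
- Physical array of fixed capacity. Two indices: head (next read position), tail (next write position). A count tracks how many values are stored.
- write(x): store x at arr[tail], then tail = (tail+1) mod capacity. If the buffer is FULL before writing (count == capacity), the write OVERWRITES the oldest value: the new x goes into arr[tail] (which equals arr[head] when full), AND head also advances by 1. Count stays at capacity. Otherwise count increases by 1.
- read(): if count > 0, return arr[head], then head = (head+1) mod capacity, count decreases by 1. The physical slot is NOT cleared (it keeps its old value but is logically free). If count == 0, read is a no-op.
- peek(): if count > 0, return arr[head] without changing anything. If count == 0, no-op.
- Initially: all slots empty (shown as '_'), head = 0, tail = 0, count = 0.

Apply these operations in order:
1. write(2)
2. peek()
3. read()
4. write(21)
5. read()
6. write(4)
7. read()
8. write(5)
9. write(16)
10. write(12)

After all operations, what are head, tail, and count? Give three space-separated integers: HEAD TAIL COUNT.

After op 1 (write(2)): arr=[2 _ _ _ _ _] head=0 tail=1 count=1
After op 2 (peek()): arr=[2 _ _ _ _ _] head=0 tail=1 count=1
After op 3 (read()): arr=[2 _ _ _ _ _] head=1 tail=1 count=0
After op 4 (write(21)): arr=[2 21 _ _ _ _] head=1 tail=2 count=1
After op 5 (read()): arr=[2 21 _ _ _ _] head=2 tail=2 count=0
After op 6 (write(4)): arr=[2 21 4 _ _ _] head=2 tail=3 count=1
After op 7 (read()): arr=[2 21 4 _ _ _] head=3 tail=3 count=0
After op 8 (write(5)): arr=[2 21 4 5 _ _] head=3 tail=4 count=1
After op 9 (write(16)): arr=[2 21 4 5 16 _] head=3 tail=5 count=2
After op 10 (write(12)): arr=[2 21 4 5 16 12] head=3 tail=0 count=3

Answer: 3 0 3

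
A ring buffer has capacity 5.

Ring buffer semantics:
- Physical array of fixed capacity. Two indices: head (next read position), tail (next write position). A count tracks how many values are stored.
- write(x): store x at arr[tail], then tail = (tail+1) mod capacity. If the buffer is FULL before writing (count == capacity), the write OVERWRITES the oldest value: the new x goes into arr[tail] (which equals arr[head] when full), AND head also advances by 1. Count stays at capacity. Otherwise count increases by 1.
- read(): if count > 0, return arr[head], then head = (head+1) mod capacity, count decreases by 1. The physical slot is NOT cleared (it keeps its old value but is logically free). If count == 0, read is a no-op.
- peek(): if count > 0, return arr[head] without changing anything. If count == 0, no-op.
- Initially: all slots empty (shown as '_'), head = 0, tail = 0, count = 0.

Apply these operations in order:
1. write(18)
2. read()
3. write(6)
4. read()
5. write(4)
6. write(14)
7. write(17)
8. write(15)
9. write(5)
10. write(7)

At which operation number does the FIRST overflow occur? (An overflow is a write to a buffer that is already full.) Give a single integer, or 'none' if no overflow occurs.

Answer: 10

Derivation:
After op 1 (write(18)): arr=[18 _ _ _ _] head=0 tail=1 count=1
After op 2 (read()): arr=[18 _ _ _ _] head=1 tail=1 count=0
After op 3 (write(6)): arr=[18 6 _ _ _] head=1 tail=2 count=1
After op 4 (read()): arr=[18 6 _ _ _] head=2 tail=2 count=0
After op 5 (write(4)): arr=[18 6 4 _ _] head=2 tail=3 count=1
After op 6 (write(14)): arr=[18 6 4 14 _] head=2 tail=4 count=2
After op 7 (write(17)): arr=[18 6 4 14 17] head=2 tail=0 count=3
After op 8 (write(15)): arr=[15 6 4 14 17] head=2 tail=1 count=4
After op 9 (write(5)): arr=[15 5 4 14 17] head=2 tail=2 count=5
After op 10 (write(7)): arr=[15 5 7 14 17] head=3 tail=3 count=5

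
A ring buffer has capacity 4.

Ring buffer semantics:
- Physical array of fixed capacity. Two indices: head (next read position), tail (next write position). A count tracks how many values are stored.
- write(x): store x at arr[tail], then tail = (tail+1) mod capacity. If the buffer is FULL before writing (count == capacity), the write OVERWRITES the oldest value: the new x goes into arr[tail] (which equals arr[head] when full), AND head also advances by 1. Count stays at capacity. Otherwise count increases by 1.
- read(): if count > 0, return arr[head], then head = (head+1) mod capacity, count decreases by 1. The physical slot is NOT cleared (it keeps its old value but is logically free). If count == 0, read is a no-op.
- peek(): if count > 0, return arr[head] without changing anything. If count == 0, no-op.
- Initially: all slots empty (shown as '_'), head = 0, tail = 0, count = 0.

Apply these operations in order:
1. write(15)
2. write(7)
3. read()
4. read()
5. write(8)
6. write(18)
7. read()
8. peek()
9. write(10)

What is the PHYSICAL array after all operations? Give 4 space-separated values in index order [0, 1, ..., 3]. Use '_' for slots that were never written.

After op 1 (write(15)): arr=[15 _ _ _] head=0 tail=1 count=1
After op 2 (write(7)): arr=[15 7 _ _] head=0 tail=2 count=2
After op 3 (read()): arr=[15 7 _ _] head=1 tail=2 count=1
After op 4 (read()): arr=[15 7 _ _] head=2 tail=2 count=0
After op 5 (write(8)): arr=[15 7 8 _] head=2 tail=3 count=1
After op 6 (write(18)): arr=[15 7 8 18] head=2 tail=0 count=2
After op 7 (read()): arr=[15 7 8 18] head=3 tail=0 count=1
After op 8 (peek()): arr=[15 7 8 18] head=3 tail=0 count=1
After op 9 (write(10)): arr=[10 7 8 18] head=3 tail=1 count=2

Answer: 10 7 8 18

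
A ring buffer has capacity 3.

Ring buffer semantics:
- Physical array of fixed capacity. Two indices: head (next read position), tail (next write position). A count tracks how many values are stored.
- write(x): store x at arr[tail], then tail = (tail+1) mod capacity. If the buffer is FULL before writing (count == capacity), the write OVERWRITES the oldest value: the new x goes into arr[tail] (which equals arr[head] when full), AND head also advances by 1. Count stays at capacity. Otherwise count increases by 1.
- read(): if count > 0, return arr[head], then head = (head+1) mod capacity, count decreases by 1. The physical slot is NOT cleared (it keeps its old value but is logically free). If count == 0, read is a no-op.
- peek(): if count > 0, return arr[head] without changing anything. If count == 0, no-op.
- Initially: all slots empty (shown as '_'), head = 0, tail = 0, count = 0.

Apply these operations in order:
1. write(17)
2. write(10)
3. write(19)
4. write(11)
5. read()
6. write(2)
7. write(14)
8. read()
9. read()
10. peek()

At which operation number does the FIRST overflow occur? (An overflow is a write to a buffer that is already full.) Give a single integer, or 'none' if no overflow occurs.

Answer: 4

Derivation:
After op 1 (write(17)): arr=[17 _ _] head=0 tail=1 count=1
After op 2 (write(10)): arr=[17 10 _] head=0 tail=2 count=2
After op 3 (write(19)): arr=[17 10 19] head=0 tail=0 count=3
After op 4 (write(11)): arr=[11 10 19] head=1 tail=1 count=3
After op 5 (read()): arr=[11 10 19] head=2 tail=1 count=2
After op 6 (write(2)): arr=[11 2 19] head=2 tail=2 count=3
After op 7 (write(14)): arr=[11 2 14] head=0 tail=0 count=3
After op 8 (read()): arr=[11 2 14] head=1 tail=0 count=2
After op 9 (read()): arr=[11 2 14] head=2 tail=0 count=1
After op 10 (peek()): arr=[11 2 14] head=2 tail=0 count=1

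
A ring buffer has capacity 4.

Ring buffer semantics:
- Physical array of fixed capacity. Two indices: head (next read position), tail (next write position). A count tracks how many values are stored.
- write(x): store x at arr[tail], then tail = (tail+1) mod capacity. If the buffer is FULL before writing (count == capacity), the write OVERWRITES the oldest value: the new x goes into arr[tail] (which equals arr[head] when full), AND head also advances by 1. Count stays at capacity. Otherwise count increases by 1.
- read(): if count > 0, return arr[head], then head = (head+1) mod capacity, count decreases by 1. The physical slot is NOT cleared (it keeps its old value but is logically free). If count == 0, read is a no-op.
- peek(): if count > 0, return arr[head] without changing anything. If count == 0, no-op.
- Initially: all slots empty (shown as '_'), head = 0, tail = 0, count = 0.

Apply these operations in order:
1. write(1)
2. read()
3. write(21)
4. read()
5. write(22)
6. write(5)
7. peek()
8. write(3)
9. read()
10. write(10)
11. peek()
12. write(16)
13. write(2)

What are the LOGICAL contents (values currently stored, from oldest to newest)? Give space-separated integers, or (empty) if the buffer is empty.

After op 1 (write(1)): arr=[1 _ _ _] head=0 tail=1 count=1
After op 2 (read()): arr=[1 _ _ _] head=1 tail=1 count=0
After op 3 (write(21)): arr=[1 21 _ _] head=1 tail=2 count=1
After op 4 (read()): arr=[1 21 _ _] head=2 tail=2 count=0
After op 5 (write(22)): arr=[1 21 22 _] head=2 tail=3 count=1
After op 6 (write(5)): arr=[1 21 22 5] head=2 tail=0 count=2
After op 7 (peek()): arr=[1 21 22 5] head=2 tail=0 count=2
After op 8 (write(3)): arr=[3 21 22 5] head=2 tail=1 count=3
After op 9 (read()): arr=[3 21 22 5] head=3 tail=1 count=2
After op 10 (write(10)): arr=[3 10 22 5] head=3 tail=2 count=3
After op 11 (peek()): arr=[3 10 22 5] head=3 tail=2 count=3
After op 12 (write(16)): arr=[3 10 16 5] head=3 tail=3 count=4
After op 13 (write(2)): arr=[3 10 16 2] head=0 tail=0 count=4

Answer: 3 10 16 2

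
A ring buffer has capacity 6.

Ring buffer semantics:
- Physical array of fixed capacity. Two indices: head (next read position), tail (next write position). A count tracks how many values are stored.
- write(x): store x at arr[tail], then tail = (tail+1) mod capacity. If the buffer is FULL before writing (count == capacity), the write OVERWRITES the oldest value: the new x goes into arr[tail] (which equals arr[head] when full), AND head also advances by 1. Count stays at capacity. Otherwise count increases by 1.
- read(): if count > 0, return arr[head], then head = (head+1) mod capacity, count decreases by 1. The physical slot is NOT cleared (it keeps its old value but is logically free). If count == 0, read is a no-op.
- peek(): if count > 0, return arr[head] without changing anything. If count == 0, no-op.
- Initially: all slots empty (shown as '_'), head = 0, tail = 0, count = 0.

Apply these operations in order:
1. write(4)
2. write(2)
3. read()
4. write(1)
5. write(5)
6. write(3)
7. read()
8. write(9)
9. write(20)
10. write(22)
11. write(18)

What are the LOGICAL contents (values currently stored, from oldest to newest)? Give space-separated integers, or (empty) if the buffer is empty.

Answer: 5 3 9 20 22 18

Derivation:
After op 1 (write(4)): arr=[4 _ _ _ _ _] head=0 tail=1 count=1
After op 2 (write(2)): arr=[4 2 _ _ _ _] head=0 tail=2 count=2
After op 3 (read()): arr=[4 2 _ _ _ _] head=1 tail=2 count=1
After op 4 (write(1)): arr=[4 2 1 _ _ _] head=1 tail=3 count=2
After op 5 (write(5)): arr=[4 2 1 5 _ _] head=1 tail=4 count=3
After op 6 (write(3)): arr=[4 2 1 5 3 _] head=1 tail=5 count=4
After op 7 (read()): arr=[4 2 1 5 3 _] head=2 tail=5 count=3
After op 8 (write(9)): arr=[4 2 1 5 3 9] head=2 tail=0 count=4
After op 9 (write(20)): arr=[20 2 1 5 3 9] head=2 tail=1 count=5
After op 10 (write(22)): arr=[20 22 1 5 3 9] head=2 tail=2 count=6
After op 11 (write(18)): arr=[20 22 18 5 3 9] head=3 tail=3 count=6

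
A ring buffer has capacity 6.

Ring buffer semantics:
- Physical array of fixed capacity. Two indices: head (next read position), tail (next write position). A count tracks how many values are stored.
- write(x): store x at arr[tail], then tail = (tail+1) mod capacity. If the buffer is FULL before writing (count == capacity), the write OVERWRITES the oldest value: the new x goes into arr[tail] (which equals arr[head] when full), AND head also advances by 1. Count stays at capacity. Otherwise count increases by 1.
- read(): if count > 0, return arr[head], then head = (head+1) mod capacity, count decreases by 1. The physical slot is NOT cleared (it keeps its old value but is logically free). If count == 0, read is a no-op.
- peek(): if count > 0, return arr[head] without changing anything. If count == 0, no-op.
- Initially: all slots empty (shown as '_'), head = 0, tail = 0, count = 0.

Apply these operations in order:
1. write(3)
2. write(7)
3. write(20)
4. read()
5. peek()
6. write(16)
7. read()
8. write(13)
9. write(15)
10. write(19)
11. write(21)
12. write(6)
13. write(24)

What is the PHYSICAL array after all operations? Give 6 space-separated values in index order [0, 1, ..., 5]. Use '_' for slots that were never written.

Answer: 19 21 6 24 13 15

Derivation:
After op 1 (write(3)): arr=[3 _ _ _ _ _] head=0 tail=1 count=1
After op 2 (write(7)): arr=[3 7 _ _ _ _] head=0 tail=2 count=2
After op 3 (write(20)): arr=[3 7 20 _ _ _] head=0 tail=3 count=3
After op 4 (read()): arr=[3 7 20 _ _ _] head=1 tail=3 count=2
After op 5 (peek()): arr=[3 7 20 _ _ _] head=1 tail=3 count=2
After op 6 (write(16)): arr=[3 7 20 16 _ _] head=1 tail=4 count=3
After op 7 (read()): arr=[3 7 20 16 _ _] head=2 tail=4 count=2
After op 8 (write(13)): arr=[3 7 20 16 13 _] head=2 tail=5 count=3
After op 9 (write(15)): arr=[3 7 20 16 13 15] head=2 tail=0 count=4
After op 10 (write(19)): arr=[19 7 20 16 13 15] head=2 tail=1 count=5
After op 11 (write(21)): arr=[19 21 20 16 13 15] head=2 tail=2 count=6
After op 12 (write(6)): arr=[19 21 6 16 13 15] head=3 tail=3 count=6
After op 13 (write(24)): arr=[19 21 6 24 13 15] head=4 tail=4 count=6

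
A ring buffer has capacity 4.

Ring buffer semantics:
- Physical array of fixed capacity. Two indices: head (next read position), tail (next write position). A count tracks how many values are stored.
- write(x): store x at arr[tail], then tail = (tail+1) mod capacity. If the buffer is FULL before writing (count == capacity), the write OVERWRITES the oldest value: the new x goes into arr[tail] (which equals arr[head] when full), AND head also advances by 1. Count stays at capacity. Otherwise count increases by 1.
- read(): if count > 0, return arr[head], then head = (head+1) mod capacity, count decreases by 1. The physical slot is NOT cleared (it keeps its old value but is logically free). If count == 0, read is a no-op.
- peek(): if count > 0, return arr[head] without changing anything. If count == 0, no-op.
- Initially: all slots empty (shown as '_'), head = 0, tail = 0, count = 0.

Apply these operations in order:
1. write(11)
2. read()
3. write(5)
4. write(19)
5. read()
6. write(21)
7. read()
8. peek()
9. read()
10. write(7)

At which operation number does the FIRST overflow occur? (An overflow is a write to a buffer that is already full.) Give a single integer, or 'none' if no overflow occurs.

After op 1 (write(11)): arr=[11 _ _ _] head=0 tail=1 count=1
After op 2 (read()): arr=[11 _ _ _] head=1 tail=1 count=0
After op 3 (write(5)): arr=[11 5 _ _] head=1 tail=2 count=1
After op 4 (write(19)): arr=[11 5 19 _] head=1 tail=3 count=2
After op 5 (read()): arr=[11 5 19 _] head=2 tail=3 count=1
After op 6 (write(21)): arr=[11 5 19 21] head=2 tail=0 count=2
After op 7 (read()): arr=[11 5 19 21] head=3 tail=0 count=1
After op 8 (peek()): arr=[11 5 19 21] head=3 tail=0 count=1
After op 9 (read()): arr=[11 5 19 21] head=0 tail=0 count=0
After op 10 (write(7)): arr=[7 5 19 21] head=0 tail=1 count=1

Answer: none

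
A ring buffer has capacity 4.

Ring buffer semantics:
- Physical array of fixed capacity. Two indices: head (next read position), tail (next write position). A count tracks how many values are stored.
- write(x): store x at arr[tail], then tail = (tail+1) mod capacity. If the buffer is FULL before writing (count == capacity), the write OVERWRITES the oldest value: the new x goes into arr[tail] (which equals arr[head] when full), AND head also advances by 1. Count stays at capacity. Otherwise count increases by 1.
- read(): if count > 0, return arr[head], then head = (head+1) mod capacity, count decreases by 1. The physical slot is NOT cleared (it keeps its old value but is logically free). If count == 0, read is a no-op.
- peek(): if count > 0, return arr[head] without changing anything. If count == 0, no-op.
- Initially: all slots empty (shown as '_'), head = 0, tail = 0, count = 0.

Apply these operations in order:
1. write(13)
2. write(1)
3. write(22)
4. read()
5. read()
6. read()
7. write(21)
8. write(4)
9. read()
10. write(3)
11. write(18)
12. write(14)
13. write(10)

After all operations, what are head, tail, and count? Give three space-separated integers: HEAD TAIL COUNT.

After op 1 (write(13)): arr=[13 _ _ _] head=0 tail=1 count=1
After op 2 (write(1)): arr=[13 1 _ _] head=0 tail=2 count=2
After op 3 (write(22)): arr=[13 1 22 _] head=0 tail=3 count=3
After op 4 (read()): arr=[13 1 22 _] head=1 tail=3 count=2
After op 5 (read()): arr=[13 1 22 _] head=2 tail=3 count=1
After op 6 (read()): arr=[13 1 22 _] head=3 tail=3 count=0
After op 7 (write(21)): arr=[13 1 22 21] head=3 tail=0 count=1
After op 8 (write(4)): arr=[4 1 22 21] head=3 tail=1 count=2
After op 9 (read()): arr=[4 1 22 21] head=0 tail=1 count=1
After op 10 (write(3)): arr=[4 3 22 21] head=0 tail=2 count=2
After op 11 (write(18)): arr=[4 3 18 21] head=0 tail=3 count=3
After op 12 (write(14)): arr=[4 3 18 14] head=0 tail=0 count=4
After op 13 (write(10)): arr=[10 3 18 14] head=1 tail=1 count=4

Answer: 1 1 4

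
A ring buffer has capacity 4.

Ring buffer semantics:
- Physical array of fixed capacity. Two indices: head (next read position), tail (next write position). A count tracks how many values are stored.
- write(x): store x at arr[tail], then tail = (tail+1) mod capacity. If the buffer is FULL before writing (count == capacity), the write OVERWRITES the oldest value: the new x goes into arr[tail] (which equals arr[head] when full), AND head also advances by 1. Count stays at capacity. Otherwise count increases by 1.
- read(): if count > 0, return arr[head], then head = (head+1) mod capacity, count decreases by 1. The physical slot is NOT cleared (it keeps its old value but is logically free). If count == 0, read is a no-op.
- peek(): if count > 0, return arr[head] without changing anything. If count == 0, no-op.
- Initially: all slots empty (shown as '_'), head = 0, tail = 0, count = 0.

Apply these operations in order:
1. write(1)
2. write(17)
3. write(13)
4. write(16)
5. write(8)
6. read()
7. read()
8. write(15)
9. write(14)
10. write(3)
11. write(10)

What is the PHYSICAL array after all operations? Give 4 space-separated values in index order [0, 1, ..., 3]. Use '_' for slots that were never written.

After op 1 (write(1)): arr=[1 _ _ _] head=0 tail=1 count=1
After op 2 (write(17)): arr=[1 17 _ _] head=0 tail=2 count=2
After op 3 (write(13)): arr=[1 17 13 _] head=0 tail=3 count=3
After op 4 (write(16)): arr=[1 17 13 16] head=0 tail=0 count=4
After op 5 (write(8)): arr=[8 17 13 16] head=1 tail=1 count=4
After op 6 (read()): arr=[8 17 13 16] head=2 tail=1 count=3
After op 7 (read()): arr=[8 17 13 16] head=3 tail=1 count=2
After op 8 (write(15)): arr=[8 15 13 16] head=3 tail=2 count=3
After op 9 (write(14)): arr=[8 15 14 16] head=3 tail=3 count=4
After op 10 (write(3)): arr=[8 15 14 3] head=0 tail=0 count=4
After op 11 (write(10)): arr=[10 15 14 3] head=1 tail=1 count=4

Answer: 10 15 14 3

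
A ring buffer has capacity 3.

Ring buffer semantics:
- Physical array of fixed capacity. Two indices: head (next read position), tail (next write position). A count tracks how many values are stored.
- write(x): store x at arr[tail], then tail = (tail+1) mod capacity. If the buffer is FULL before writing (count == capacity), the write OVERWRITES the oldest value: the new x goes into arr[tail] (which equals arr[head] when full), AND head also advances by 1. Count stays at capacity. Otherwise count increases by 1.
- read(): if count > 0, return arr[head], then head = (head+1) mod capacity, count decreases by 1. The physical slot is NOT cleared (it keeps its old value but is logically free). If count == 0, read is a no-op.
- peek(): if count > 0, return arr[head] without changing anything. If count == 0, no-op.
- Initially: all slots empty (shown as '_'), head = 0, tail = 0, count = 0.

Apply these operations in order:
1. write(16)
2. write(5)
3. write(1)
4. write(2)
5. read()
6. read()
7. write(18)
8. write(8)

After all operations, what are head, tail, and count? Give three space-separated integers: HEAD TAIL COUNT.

After op 1 (write(16)): arr=[16 _ _] head=0 tail=1 count=1
After op 2 (write(5)): arr=[16 5 _] head=0 tail=2 count=2
After op 3 (write(1)): arr=[16 5 1] head=0 tail=0 count=3
After op 4 (write(2)): arr=[2 5 1] head=1 tail=1 count=3
After op 5 (read()): arr=[2 5 1] head=2 tail=1 count=2
After op 6 (read()): arr=[2 5 1] head=0 tail=1 count=1
After op 7 (write(18)): arr=[2 18 1] head=0 tail=2 count=2
After op 8 (write(8)): arr=[2 18 8] head=0 tail=0 count=3

Answer: 0 0 3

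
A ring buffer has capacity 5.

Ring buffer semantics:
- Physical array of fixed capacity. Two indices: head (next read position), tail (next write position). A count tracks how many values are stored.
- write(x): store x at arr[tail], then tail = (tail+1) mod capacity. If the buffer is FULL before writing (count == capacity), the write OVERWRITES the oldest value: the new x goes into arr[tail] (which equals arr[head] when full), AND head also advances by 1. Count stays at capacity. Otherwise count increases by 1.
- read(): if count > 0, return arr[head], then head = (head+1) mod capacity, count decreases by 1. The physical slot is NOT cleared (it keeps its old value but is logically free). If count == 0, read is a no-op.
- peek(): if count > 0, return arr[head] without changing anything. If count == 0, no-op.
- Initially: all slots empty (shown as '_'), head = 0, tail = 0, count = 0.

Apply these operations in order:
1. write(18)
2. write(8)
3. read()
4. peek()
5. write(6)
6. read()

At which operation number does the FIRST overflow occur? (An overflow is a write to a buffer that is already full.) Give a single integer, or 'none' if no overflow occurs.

After op 1 (write(18)): arr=[18 _ _ _ _] head=0 tail=1 count=1
After op 2 (write(8)): arr=[18 8 _ _ _] head=0 tail=2 count=2
After op 3 (read()): arr=[18 8 _ _ _] head=1 tail=2 count=1
After op 4 (peek()): arr=[18 8 _ _ _] head=1 tail=2 count=1
After op 5 (write(6)): arr=[18 8 6 _ _] head=1 tail=3 count=2
After op 6 (read()): arr=[18 8 6 _ _] head=2 tail=3 count=1

Answer: none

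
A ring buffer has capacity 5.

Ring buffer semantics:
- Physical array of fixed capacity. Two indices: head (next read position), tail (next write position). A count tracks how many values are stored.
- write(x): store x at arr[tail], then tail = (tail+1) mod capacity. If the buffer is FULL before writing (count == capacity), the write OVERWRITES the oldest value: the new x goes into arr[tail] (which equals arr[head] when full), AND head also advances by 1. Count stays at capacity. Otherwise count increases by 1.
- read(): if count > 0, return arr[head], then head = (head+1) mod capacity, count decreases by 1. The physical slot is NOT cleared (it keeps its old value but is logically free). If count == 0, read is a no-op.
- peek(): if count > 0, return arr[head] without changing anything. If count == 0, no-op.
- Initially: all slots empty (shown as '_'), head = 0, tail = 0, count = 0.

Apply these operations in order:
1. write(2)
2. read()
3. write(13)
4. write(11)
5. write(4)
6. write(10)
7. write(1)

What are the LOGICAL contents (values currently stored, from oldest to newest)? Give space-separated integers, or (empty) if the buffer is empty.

After op 1 (write(2)): arr=[2 _ _ _ _] head=0 tail=1 count=1
After op 2 (read()): arr=[2 _ _ _ _] head=1 tail=1 count=0
After op 3 (write(13)): arr=[2 13 _ _ _] head=1 tail=2 count=1
After op 4 (write(11)): arr=[2 13 11 _ _] head=1 tail=3 count=2
After op 5 (write(4)): arr=[2 13 11 4 _] head=1 tail=4 count=3
After op 6 (write(10)): arr=[2 13 11 4 10] head=1 tail=0 count=4
After op 7 (write(1)): arr=[1 13 11 4 10] head=1 tail=1 count=5

Answer: 13 11 4 10 1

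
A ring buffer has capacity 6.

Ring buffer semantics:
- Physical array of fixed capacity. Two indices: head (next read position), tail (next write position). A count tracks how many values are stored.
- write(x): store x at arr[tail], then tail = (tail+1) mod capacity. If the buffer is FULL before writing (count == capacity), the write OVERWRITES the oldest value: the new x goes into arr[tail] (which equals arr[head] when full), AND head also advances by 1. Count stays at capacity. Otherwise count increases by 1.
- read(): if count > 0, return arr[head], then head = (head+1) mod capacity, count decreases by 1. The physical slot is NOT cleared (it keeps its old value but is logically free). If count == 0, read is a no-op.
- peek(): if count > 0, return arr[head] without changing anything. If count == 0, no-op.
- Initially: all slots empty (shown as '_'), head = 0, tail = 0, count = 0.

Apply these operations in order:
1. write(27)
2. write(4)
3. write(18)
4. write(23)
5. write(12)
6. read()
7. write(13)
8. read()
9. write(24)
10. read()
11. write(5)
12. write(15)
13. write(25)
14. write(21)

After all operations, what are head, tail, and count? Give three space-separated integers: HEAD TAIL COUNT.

Answer: 5 5 6

Derivation:
After op 1 (write(27)): arr=[27 _ _ _ _ _] head=0 tail=1 count=1
After op 2 (write(4)): arr=[27 4 _ _ _ _] head=0 tail=2 count=2
After op 3 (write(18)): arr=[27 4 18 _ _ _] head=0 tail=3 count=3
After op 4 (write(23)): arr=[27 4 18 23 _ _] head=0 tail=4 count=4
After op 5 (write(12)): arr=[27 4 18 23 12 _] head=0 tail=5 count=5
After op 6 (read()): arr=[27 4 18 23 12 _] head=1 tail=5 count=4
After op 7 (write(13)): arr=[27 4 18 23 12 13] head=1 tail=0 count=5
After op 8 (read()): arr=[27 4 18 23 12 13] head=2 tail=0 count=4
After op 9 (write(24)): arr=[24 4 18 23 12 13] head=2 tail=1 count=5
After op 10 (read()): arr=[24 4 18 23 12 13] head=3 tail=1 count=4
After op 11 (write(5)): arr=[24 5 18 23 12 13] head=3 tail=2 count=5
After op 12 (write(15)): arr=[24 5 15 23 12 13] head=3 tail=3 count=6
After op 13 (write(25)): arr=[24 5 15 25 12 13] head=4 tail=4 count=6
After op 14 (write(21)): arr=[24 5 15 25 21 13] head=5 tail=5 count=6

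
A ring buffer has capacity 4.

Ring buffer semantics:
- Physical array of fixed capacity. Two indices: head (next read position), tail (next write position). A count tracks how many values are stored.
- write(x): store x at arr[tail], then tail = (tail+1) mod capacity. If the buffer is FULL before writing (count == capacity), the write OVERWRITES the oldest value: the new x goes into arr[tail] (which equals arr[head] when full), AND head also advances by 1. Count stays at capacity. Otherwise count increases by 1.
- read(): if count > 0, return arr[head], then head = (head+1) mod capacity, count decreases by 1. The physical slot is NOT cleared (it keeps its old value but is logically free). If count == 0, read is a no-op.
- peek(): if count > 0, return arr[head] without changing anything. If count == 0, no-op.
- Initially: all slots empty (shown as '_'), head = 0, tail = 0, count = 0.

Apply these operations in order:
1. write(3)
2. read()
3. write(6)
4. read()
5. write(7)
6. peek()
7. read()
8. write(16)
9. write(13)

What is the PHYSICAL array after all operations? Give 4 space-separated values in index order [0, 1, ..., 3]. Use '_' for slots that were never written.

Answer: 13 6 7 16

Derivation:
After op 1 (write(3)): arr=[3 _ _ _] head=0 tail=1 count=1
After op 2 (read()): arr=[3 _ _ _] head=1 tail=1 count=0
After op 3 (write(6)): arr=[3 6 _ _] head=1 tail=2 count=1
After op 4 (read()): arr=[3 6 _ _] head=2 tail=2 count=0
After op 5 (write(7)): arr=[3 6 7 _] head=2 tail=3 count=1
After op 6 (peek()): arr=[3 6 7 _] head=2 tail=3 count=1
After op 7 (read()): arr=[3 6 7 _] head=3 tail=3 count=0
After op 8 (write(16)): arr=[3 6 7 16] head=3 tail=0 count=1
After op 9 (write(13)): arr=[13 6 7 16] head=3 tail=1 count=2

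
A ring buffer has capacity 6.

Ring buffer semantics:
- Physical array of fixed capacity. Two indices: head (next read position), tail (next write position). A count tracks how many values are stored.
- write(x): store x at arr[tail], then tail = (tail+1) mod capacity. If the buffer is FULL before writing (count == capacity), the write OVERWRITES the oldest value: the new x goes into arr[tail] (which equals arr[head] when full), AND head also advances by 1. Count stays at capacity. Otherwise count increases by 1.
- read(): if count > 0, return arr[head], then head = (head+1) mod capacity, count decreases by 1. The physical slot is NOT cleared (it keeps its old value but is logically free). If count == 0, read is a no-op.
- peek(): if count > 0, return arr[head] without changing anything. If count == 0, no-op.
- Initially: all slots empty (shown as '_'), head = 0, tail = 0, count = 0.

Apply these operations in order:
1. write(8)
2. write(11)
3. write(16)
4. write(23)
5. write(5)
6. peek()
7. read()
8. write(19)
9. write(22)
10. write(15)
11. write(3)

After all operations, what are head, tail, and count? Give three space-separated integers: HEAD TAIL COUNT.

After op 1 (write(8)): arr=[8 _ _ _ _ _] head=0 tail=1 count=1
After op 2 (write(11)): arr=[8 11 _ _ _ _] head=0 tail=2 count=2
After op 3 (write(16)): arr=[8 11 16 _ _ _] head=0 tail=3 count=3
After op 4 (write(23)): arr=[8 11 16 23 _ _] head=0 tail=4 count=4
After op 5 (write(5)): arr=[8 11 16 23 5 _] head=0 tail=5 count=5
After op 6 (peek()): arr=[8 11 16 23 5 _] head=0 tail=5 count=5
After op 7 (read()): arr=[8 11 16 23 5 _] head=1 tail=5 count=4
After op 8 (write(19)): arr=[8 11 16 23 5 19] head=1 tail=0 count=5
After op 9 (write(22)): arr=[22 11 16 23 5 19] head=1 tail=1 count=6
After op 10 (write(15)): arr=[22 15 16 23 5 19] head=2 tail=2 count=6
After op 11 (write(3)): arr=[22 15 3 23 5 19] head=3 tail=3 count=6

Answer: 3 3 6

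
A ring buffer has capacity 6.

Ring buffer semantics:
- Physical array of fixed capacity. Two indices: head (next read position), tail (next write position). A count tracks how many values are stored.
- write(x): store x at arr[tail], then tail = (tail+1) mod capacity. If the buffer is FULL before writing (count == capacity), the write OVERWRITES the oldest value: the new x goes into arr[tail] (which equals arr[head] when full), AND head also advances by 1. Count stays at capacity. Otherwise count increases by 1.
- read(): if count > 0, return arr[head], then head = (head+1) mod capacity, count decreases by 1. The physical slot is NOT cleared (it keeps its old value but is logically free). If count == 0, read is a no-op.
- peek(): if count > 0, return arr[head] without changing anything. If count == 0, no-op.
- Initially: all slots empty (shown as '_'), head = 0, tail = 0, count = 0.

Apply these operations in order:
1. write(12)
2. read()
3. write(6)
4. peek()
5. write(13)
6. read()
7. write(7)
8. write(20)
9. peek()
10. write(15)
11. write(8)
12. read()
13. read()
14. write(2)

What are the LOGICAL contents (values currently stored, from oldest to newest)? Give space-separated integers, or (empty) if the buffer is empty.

Answer: 20 15 8 2

Derivation:
After op 1 (write(12)): arr=[12 _ _ _ _ _] head=0 tail=1 count=1
After op 2 (read()): arr=[12 _ _ _ _ _] head=1 tail=1 count=0
After op 3 (write(6)): arr=[12 6 _ _ _ _] head=1 tail=2 count=1
After op 4 (peek()): arr=[12 6 _ _ _ _] head=1 tail=2 count=1
After op 5 (write(13)): arr=[12 6 13 _ _ _] head=1 tail=3 count=2
After op 6 (read()): arr=[12 6 13 _ _ _] head=2 tail=3 count=1
After op 7 (write(7)): arr=[12 6 13 7 _ _] head=2 tail=4 count=2
After op 8 (write(20)): arr=[12 6 13 7 20 _] head=2 tail=5 count=3
After op 9 (peek()): arr=[12 6 13 7 20 _] head=2 tail=5 count=3
After op 10 (write(15)): arr=[12 6 13 7 20 15] head=2 tail=0 count=4
After op 11 (write(8)): arr=[8 6 13 7 20 15] head=2 tail=1 count=5
After op 12 (read()): arr=[8 6 13 7 20 15] head=3 tail=1 count=4
After op 13 (read()): arr=[8 6 13 7 20 15] head=4 tail=1 count=3
After op 14 (write(2)): arr=[8 2 13 7 20 15] head=4 tail=2 count=4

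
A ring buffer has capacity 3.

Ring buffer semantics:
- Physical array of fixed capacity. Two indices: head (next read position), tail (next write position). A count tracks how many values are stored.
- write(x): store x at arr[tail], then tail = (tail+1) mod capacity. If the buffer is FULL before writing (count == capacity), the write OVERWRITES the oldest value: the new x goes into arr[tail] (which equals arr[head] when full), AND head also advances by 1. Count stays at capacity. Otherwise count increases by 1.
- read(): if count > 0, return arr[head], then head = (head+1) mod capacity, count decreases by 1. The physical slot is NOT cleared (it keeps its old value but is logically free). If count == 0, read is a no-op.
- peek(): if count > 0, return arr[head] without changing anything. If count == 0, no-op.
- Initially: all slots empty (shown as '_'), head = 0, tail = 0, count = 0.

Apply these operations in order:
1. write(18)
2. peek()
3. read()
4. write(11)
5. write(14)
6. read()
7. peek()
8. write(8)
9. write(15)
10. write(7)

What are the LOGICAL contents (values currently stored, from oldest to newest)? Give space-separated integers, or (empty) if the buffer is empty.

Answer: 8 15 7

Derivation:
After op 1 (write(18)): arr=[18 _ _] head=0 tail=1 count=1
After op 2 (peek()): arr=[18 _ _] head=0 tail=1 count=1
After op 3 (read()): arr=[18 _ _] head=1 tail=1 count=0
After op 4 (write(11)): arr=[18 11 _] head=1 tail=2 count=1
After op 5 (write(14)): arr=[18 11 14] head=1 tail=0 count=2
After op 6 (read()): arr=[18 11 14] head=2 tail=0 count=1
After op 7 (peek()): arr=[18 11 14] head=2 tail=0 count=1
After op 8 (write(8)): arr=[8 11 14] head=2 tail=1 count=2
After op 9 (write(15)): arr=[8 15 14] head=2 tail=2 count=3
After op 10 (write(7)): arr=[8 15 7] head=0 tail=0 count=3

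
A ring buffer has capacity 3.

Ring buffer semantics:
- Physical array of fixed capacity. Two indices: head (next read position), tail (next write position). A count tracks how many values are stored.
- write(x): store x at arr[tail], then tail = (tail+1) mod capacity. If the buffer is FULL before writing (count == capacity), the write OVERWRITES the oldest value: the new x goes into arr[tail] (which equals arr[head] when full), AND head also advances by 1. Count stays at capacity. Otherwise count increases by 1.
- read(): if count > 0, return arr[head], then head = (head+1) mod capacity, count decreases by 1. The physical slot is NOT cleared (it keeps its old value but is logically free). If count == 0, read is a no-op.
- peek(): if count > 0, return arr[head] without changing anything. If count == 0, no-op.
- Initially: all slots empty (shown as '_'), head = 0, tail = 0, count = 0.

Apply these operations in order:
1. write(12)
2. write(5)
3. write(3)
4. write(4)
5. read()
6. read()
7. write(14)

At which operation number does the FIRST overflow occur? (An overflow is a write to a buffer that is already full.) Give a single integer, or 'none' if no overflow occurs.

Answer: 4

Derivation:
After op 1 (write(12)): arr=[12 _ _] head=0 tail=1 count=1
After op 2 (write(5)): arr=[12 5 _] head=0 tail=2 count=2
After op 3 (write(3)): arr=[12 5 3] head=0 tail=0 count=3
After op 4 (write(4)): arr=[4 5 3] head=1 tail=1 count=3
After op 5 (read()): arr=[4 5 3] head=2 tail=1 count=2
After op 6 (read()): arr=[4 5 3] head=0 tail=1 count=1
After op 7 (write(14)): arr=[4 14 3] head=0 tail=2 count=2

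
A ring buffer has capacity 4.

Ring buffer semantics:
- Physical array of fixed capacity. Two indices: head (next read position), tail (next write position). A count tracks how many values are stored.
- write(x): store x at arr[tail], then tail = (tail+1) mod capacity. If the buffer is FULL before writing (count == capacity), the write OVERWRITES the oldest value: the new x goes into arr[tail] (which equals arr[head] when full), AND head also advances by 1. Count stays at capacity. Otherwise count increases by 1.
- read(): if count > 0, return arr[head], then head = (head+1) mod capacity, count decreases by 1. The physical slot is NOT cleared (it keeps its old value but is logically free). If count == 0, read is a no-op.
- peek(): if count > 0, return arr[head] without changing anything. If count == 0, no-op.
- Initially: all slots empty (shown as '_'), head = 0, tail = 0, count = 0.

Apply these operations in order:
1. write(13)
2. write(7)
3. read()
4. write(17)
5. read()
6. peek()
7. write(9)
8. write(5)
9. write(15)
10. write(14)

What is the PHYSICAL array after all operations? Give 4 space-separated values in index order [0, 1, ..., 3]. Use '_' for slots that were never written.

After op 1 (write(13)): arr=[13 _ _ _] head=0 tail=1 count=1
After op 2 (write(7)): arr=[13 7 _ _] head=0 tail=2 count=2
After op 3 (read()): arr=[13 7 _ _] head=1 tail=2 count=1
After op 4 (write(17)): arr=[13 7 17 _] head=1 tail=3 count=2
After op 5 (read()): arr=[13 7 17 _] head=2 tail=3 count=1
After op 6 (peek()): arr=[13 7 17 _] head=2 tail=3 count=1
After op 7 (write(9)): arr=[13 7 17 9] head=2 tail=0 count=2
After op 8 (write(5)): arr=[5 7 17 9] head=2 tail=1 count=3
After op 9 (write(15)): arr=[5 15 17 9] head=2 tail=2 count=4
After op 10 (write(14)): arr=[5 15 14 9] head=3 tail=3 count=4

Answer: 5 15 14 9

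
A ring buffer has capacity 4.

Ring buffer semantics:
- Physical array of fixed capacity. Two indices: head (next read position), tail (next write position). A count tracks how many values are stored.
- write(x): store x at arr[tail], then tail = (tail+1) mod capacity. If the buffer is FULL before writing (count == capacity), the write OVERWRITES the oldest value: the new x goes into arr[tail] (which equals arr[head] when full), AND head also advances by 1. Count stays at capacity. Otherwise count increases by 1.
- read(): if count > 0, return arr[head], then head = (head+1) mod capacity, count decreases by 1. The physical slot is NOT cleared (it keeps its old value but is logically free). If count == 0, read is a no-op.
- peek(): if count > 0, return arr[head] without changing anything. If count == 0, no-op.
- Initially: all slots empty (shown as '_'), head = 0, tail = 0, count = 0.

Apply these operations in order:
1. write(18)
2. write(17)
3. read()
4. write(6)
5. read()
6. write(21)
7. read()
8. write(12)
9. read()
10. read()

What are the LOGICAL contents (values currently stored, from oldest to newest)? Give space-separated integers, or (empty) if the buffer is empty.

Answer: (empty)

Derivation:
After op 1 (write(18)): arr=[18 _ _ _] head=0 tail=1 count=1
After op 2 (write(17)): arr=[18 17 _ _] head=0 tail=2 count=2
After op 3 (read()): arr=[18 17 _ _] head=1 tail=2 count=1
After op 4 (write(6)): arr=[18 17 6 _] head=1 tail=3 count=2
After op 5 (read()): arr=[18 17 6 _] head=2 tail=3 count=1
After op 6 (write(21)): arr=[18 17 6 21] head=2 tail=0 count=2
After op 7 (read()): arr=[18 17 6 21] head=3 tail=0 count=1
After op 8 (write(12)): arr=[12 17 6 21] head=3 tail=1 count=2
After op 9 (read()): arr=[12 17 6 21] head=0 tail=1 count=1
After op 10 (read()): arr=[12 17 6 21] head=1 tail=1 count=0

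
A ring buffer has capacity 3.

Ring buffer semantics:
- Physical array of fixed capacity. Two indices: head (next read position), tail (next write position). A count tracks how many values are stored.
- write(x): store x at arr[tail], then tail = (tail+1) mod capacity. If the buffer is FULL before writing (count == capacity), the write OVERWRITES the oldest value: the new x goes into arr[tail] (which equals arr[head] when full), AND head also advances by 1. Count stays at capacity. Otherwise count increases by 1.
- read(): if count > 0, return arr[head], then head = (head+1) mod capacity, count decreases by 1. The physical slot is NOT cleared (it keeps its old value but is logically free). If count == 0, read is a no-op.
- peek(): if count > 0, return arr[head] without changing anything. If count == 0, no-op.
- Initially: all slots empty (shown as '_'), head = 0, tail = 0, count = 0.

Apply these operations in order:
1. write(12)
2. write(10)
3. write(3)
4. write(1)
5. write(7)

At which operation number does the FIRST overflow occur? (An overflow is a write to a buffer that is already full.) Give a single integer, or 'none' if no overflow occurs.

Answer: 4

Derivation:
After op 1 (write(12)): arr=[12 _ _] head=0 tail=1 count=1
After op 2 (write(10)): arr=[12 10 _] head=0 tail=2 count=2
After op 3 (write(3)): arr=[12 10 3] head=0 tail=0 count=3
After op 4 (write(1)): arr=[1 10 3] head=1 tail=1 count=3
After op 5 (write(7)): arr=[1 7 3] head=2 tail=2 count=3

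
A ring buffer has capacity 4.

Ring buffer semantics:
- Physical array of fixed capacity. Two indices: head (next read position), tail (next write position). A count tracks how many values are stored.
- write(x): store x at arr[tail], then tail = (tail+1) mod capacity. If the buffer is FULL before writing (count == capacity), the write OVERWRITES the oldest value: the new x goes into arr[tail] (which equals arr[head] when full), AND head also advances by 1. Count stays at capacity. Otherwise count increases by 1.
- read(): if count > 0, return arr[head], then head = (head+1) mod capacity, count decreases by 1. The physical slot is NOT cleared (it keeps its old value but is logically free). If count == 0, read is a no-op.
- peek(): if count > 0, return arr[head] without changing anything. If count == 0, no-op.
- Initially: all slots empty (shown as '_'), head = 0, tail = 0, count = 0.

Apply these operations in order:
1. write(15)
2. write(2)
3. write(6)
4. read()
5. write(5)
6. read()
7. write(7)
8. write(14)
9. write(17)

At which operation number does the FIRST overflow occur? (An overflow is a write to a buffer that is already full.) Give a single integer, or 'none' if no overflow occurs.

Answer: 9

Derivation:
After op 1 (write(15)): arr=[15 _ _ _] head=0 tail=1 count=1
After op 2 (write(2)): arr=[15 2 _ _] head=0 tail=2 count=2
After op 3 (write(6)): arr=[15 2 6 _] head=0 tail=3 count=3
After op 4 (read()): arr=[15 2 6 _] head=1 tail=3 count=2
After op 5 (write(5)): arr=[15 2 6 5] head=1 tail=0 count=3
After op 6 (read()): arr=[15 2 6 5] head=2 tail=0 count=2
After op 7 (write(7)): arr=[7 2 6 5] head=2 tail=1 count=3
After op 8 (write(14)): arr=[7 14 6 5] head=2 tail=2 count=4
After op 9 (write(17)): arr=[7 14 17 5] head=3 tail=3 count=4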